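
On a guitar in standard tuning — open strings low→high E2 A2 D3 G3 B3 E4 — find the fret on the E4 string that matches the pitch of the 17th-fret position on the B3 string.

12

Fret 17 on B3 is MIDI 59 + 17 = 76 (E5). On the E4 string (open MIDI 64), that pitch is 76 − 64 = fret 12.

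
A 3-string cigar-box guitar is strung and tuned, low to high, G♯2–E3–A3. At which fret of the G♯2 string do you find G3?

G3 is 11 semitones above the open G♯2 (G#–A–A#–B–…–F–F#–G), so it sits at fret 11.

11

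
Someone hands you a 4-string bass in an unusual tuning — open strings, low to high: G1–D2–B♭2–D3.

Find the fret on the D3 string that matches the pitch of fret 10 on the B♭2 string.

6

B♭2 at fret 10 is B♭2 + 10 semitones = A♭3.
The open D3 string is 4 semitones above the open B♭2, so the same pitch on the D3 string lies at fret 10 − 4 = 6.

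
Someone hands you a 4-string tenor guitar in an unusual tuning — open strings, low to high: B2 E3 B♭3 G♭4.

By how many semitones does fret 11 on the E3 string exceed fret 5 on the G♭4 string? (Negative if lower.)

-8 semitones

E3 at fret 11 → E♭4 (MIDI 63); G♭4 at fret 5 → B4 (MIDI 71).
63 − 71 = -8, so the two pitches are 8 semitones apart.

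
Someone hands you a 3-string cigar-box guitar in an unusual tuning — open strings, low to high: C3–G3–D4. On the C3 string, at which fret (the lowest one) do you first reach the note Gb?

From C3, count semitones up the chromatic scale until reaching Gb: C–Db–D–Eb–E–F–Gb — 6 steps.

6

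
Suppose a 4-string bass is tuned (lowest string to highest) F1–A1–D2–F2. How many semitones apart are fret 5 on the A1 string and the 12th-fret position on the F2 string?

15 semitones

A1 at fret 5 → D2 (MIDI 38); F2 at fret 12 → F3 (MIDI 53).
38 − 53 = -15, so the two pitches are 15 semitones apart, with F3 the higher.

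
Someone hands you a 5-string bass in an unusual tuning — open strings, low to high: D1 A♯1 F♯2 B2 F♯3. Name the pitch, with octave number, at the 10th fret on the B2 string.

The open B2 string plus 10 semitones: B–C–C#–D–…–G–G#–A.
The walk passes from B into C once, so the octave number goes from 2 to 3.

A3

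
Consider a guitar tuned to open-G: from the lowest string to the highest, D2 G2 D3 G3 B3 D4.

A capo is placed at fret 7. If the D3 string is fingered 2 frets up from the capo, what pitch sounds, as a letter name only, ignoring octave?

The capo raises the open D3 by 7 semitones to A3; fretting 2 more gives D3 + 7 + 2 = D3 + 9 semitones, landing on B.

B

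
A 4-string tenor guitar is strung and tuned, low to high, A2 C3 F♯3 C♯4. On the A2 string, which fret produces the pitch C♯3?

C♯3 is 4 semitones above the open A2 (A–A#–B–C–C#), so it sits at fret 4.

4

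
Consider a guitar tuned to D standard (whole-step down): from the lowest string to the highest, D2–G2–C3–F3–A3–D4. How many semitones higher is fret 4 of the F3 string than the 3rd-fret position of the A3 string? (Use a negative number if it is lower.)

F3 at fret 4 → A3 (MIDI 57); A3 at fret 3 → C4 (MIDI 60).
57 − 60 = -3, so the two pitches are 3 semitones apart.

-3 semitones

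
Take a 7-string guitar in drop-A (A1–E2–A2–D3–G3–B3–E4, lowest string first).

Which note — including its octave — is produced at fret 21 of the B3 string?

G#5

B3 is MIDI 59. Adding 21 gives 80, which is G#5.
(Equivalently spelled Ab5.)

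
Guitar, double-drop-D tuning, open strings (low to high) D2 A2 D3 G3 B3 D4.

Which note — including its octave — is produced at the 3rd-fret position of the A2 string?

C3

Each fret is one semitone, so A2 + 3 = C3.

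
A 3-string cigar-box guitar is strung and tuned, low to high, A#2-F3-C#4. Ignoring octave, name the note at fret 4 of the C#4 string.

C#4 is MIDI 61. Adding 4 gives 65; 65 mod 12 = 5, i.e. F.

F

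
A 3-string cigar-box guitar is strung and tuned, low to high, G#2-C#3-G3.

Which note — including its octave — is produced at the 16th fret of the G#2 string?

C4

The open G#2 string plus 16 semitones: G#–A–A#–B–…–A#–B–C.
The walk passes from B into C 2 times, so the octave number goes from 2 to 4.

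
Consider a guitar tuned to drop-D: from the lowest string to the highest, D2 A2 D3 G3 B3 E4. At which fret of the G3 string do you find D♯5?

D♯5 is 20 semitones above the open G3 (G–G#–A–A#–…–C#–D–D#), so it sits at fret 20.

20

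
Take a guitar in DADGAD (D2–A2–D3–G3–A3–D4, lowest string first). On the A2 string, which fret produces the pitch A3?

12

A3 is 12 semitones above the open A2 (A–A#–B–C–…–G–G#–A), so it sits at fret 12.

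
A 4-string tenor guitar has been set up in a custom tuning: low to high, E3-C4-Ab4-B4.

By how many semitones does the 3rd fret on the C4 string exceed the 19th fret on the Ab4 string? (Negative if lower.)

C4 at fret 3 → Eb4 (MIDI 63); Ab4 at fret 19 → Eb6 (MIDI 87).
63 − 87 = -24, so the two pitches are 24 semitones apart.

-24 semitones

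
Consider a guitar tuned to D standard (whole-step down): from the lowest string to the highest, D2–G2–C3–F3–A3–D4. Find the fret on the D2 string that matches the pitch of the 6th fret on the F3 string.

F3 at fret 6 is F3 + 6 semitones = B3.
The open D2 string is 15 semitones below the open F3, so the same pitch on the D2 string lies at fret 6 + 15 = 21.

21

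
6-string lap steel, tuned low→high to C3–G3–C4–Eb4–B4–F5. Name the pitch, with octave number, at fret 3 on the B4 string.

D5

B4 is MIDI 71. Adding 3 gives 74, which is D5.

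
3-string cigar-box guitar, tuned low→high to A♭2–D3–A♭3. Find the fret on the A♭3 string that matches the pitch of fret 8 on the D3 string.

2

Fret 8 on D3 is MIDI 50 + 8 = 58 (B♭3). On the A♭3 string (open MIDI 56), that pitch is 58 − 56 = fret 2.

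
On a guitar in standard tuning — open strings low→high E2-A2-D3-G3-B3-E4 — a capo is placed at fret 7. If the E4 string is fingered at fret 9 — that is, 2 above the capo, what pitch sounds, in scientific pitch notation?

C#5

The capo raises the open E4 by 7 semitones to B4; fretting 2 more gives E4 + 7 + 2 = E4 + 9 semitones = C#5.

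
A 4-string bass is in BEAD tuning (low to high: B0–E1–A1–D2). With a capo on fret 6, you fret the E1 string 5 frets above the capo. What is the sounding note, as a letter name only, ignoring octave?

D#

The capo raises the open E1 by 6 semitones to A#1; fretting 5 more gives E1 + 6 + 5 = E1 + 11 semitones, landing on D#.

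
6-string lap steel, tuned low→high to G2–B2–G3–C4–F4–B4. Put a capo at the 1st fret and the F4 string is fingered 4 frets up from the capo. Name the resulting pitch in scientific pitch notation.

A#4

The capo raises the open F4 by 1 semitone to F#4; fretting 4 more gives F4 + 1 + 4 = F4 + 5 semitones = A#4.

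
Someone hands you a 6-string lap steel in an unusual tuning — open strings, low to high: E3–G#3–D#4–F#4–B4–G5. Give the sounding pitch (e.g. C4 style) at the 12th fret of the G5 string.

Each fret is one semitone, so G5 + 12 = G6.

G6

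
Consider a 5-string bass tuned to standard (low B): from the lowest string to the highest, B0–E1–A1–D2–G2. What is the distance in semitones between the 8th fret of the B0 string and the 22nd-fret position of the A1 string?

24 semitones

B0 at fret 8 → G1 (MIDI 31); A1 at fret 22 → G3 (MIDI 55).
31 − 55 = -24, so the two pitches are 24 semitones apart, with G3 the higher.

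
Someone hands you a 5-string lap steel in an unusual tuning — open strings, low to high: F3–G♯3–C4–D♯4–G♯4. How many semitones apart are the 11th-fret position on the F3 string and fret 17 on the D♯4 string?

16 semitones

F3 at fret 11 → E4 (MIDI 64); D♯4 at fret 17 → G♯5 (MIDI 80).
64 − 80 = -16, so the two pitches are 16 semitones apart, with G♯5 the higher.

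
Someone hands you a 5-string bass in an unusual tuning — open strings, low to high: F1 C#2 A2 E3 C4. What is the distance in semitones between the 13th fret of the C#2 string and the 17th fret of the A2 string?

12 semitones

C#2 at fret 13 → D3 (MIDI 50); A2 at fret 17 → D4 (MIDI 62).
50 − 62 = -12, so the two pitches are 12 semitones apart, with D4 the higher.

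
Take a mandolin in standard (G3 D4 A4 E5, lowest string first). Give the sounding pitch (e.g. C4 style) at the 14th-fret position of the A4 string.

Each fret is one semitone, so A4 + 14 = B5.

B5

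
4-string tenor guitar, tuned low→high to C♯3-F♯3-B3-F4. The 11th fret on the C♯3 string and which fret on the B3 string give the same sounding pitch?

1

Fret 11 on C♯3 is MIDI 49 + 11 = 60 (C4). On the B3 string (open MIDI 59), that pitch is 60 − 59 = fret 1.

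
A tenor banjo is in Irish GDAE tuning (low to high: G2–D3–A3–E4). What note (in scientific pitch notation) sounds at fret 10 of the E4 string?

E4 is MIDI 64. Adding 10 gives 74, which is D5.

D5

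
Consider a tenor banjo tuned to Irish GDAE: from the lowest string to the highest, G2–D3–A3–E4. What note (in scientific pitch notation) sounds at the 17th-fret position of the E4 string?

Each fret is one semitone, so E4 + 17 = A5.

A5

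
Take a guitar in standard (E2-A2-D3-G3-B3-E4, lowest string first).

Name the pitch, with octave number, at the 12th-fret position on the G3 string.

Each fret is one semitone, so G3 + 12 = G4.

G4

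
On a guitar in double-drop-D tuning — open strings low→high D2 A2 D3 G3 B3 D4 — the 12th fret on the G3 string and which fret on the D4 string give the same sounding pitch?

5

G3 at fret 12 is G3 + 12 semitones = G4.
The open D4 string is 7 semitones above the open G3, so the same pitch on the D4 string lies at fret 12 − 7 = 5.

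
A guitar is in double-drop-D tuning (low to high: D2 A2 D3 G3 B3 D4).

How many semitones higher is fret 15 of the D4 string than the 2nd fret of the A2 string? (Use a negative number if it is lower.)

D4 at fret 15 → F5 (MIDI 77); A2 at fret 2 → B2 (MIDI 47).
77 − 47 = 30, so the two pitches are 30 semitones apart.

30 semitones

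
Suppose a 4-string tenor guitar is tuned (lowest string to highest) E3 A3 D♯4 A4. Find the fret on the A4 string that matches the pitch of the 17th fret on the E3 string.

E3 at fret 17 is E3 + 17 semitones = A4.
The open A4 string is 17 semitones above the open E3, so the same pitch on the A4 string lies at fret 17 − 17 = 0.

0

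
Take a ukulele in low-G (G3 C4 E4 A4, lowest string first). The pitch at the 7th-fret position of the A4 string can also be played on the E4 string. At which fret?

12

A4 at fret 7 is A4 + 7 semitones = E5.
The open E4 string is 5 semitones below the open A4, so the same pitch on the E4 string lies at fret 7 + 5 = 12.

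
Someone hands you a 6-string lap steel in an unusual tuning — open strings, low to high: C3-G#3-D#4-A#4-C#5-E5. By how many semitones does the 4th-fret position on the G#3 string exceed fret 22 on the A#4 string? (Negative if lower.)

-32 semitones

G#3 at fret 4 → C4 (MIDI 60); A#4 at fret 22 → G#6 (MIDI 92).
60 − 92 = -32, so the two pitches are 32 semitones apart.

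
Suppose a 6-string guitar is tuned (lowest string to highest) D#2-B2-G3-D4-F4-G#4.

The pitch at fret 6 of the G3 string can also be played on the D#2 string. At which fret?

22

Fret 6 on G3 is MIDI 55 + 6 = 61 (C#4). On the D#2 string (open MIDI 39), that pitch is 61 − 39 = fret 22.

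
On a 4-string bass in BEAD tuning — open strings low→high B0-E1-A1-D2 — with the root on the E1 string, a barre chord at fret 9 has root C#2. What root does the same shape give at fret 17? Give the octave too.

Moving from fret 9 to fret 17 shifts the root by 8 semitones.
C#2 up 8 semitones is A2.

A2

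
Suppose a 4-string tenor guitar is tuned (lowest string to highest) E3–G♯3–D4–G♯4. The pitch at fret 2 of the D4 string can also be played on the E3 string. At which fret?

12

D4 at fret 2 is D4 + 2 semitones = E4.
The open E3 string is 10 semitones below the open D4, so the same pitch on the E3 string lies at fret 2 + 10 = 12.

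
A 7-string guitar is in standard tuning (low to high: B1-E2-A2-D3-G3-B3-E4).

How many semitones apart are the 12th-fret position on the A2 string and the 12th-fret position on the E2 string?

A2 at fret 12 → A3 (MIDI 57); E2 at fret 12 → E3 (MIDI 52).
57 − 52 = 5, so the two pitches are 5 semitones apart, with A3 the higher.

5 semitones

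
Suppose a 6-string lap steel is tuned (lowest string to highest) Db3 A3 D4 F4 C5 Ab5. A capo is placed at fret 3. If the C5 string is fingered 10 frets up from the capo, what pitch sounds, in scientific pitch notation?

Db6

The capo raises the open C5 by 3 semitones to Eb5; fretting 10 more gives C5 + 3 + 10 = C5 + 13 semitones = Db6.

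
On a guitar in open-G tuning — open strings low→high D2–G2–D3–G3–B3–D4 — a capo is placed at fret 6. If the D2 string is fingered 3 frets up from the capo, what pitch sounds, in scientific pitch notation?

B2

The capo raises the open D2 by 6 semitones to G#2; fretting 3 more gives D2 + 6 + 3 = D2 + 9 semitones = B2.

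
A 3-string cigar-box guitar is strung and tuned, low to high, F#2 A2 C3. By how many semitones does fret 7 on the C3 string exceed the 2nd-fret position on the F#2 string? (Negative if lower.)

11 semitones

C3 at fret 7 → G3 (MIDI 55); F#2 at fret 2 → G#2 (MIDI 44).
55 − 44 = 11, so the two pitches are 11 semitones apart.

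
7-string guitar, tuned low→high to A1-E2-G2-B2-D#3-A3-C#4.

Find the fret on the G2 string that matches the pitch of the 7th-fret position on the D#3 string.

15

Fret 7 on D#3 is MIDI 51 + 7 = 58 (A#3). On the G2 string (open MIDI 43), that pitch is 58 − 43 = fret 15.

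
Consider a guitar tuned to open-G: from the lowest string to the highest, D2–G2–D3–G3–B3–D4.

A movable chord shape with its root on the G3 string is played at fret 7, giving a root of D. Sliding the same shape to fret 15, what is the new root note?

A♯

Moving from fret 7 to fret 15 shifts the root by 8 semitones.
D up 8 semitones is A♯.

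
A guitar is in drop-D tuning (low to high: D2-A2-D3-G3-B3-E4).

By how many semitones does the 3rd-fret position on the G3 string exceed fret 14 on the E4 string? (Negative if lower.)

-20 semitones

G3 at fret 3 → A#3 (MIDI 58); E4 at fret 14 → F#5 (MIDI 78).
58 − 78 = -20, so the two pitches are 20 semitones apart.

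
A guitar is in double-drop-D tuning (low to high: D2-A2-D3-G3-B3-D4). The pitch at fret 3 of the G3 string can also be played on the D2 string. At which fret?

G3 at fret 3 is G3 + 3 semitones = A♯3.
The open D2 string is 17 semitones below the open G3, so the same pitch on the D2 string lies at fret 3 + 17 = 20.

20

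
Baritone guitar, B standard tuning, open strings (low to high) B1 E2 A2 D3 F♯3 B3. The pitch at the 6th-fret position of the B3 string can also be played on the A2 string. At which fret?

20

Fret 6 on B3 is MIDI 59 + 6 = 65 (F4). On the A2 string (open MIDI 45), that pitch is 65 − 45 = fret 20.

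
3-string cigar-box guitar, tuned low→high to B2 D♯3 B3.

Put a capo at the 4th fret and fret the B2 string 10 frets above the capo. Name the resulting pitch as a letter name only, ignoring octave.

C♯

The capo raises the open B2 by 4 semitones to D♯3; fretting 10 more gives B2 + 4 + 10 = B2 + 14 semitones, landing on C♯.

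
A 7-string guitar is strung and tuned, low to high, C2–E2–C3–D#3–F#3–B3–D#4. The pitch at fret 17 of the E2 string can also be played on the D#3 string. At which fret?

6

Fret 17 on E2 is MIDI 40 + 17 = 57 (A3). On the D#3 string (open MIDI 51), that pitch is 57 − 51 = fret 6.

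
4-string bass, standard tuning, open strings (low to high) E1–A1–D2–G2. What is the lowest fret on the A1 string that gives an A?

0

From A1, count semitones up the chromatic scale until reaching A: A — 0 steps.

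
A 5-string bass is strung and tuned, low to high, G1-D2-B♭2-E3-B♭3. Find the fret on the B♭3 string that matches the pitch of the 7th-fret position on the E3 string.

E3 at fret 7 is E3 + 7 semitones = B3.
The open B♭3 string is 6 semitones above the open E3, so the same pitch on the B♭3 string lies at fret 7 − 6 = 1.

1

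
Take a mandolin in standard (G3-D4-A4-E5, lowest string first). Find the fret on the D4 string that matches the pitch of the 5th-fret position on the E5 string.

19

E5 at fret 5 is E5 + 5 semitones = A5.
The open D4 string is 14 semitones below the open E5, so the same pitch on the D4 string lies at fret 5 + 14 = 19.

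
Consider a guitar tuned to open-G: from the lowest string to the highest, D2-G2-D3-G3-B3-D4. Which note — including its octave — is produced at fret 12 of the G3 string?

The open G3 string plus 12 semitones: G–G#–A–A#–…–F–F#–G.
The walk passes from B into C once, so the octave number goes from 3 to 4.

G4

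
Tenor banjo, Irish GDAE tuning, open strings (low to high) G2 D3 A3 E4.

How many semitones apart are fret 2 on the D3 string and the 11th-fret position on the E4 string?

D3 at fret 2 → E3 (MIDI 52); E4 at fret 11 → D#5 (MIDI 75).
52 − 75 = -23, so the two pitches are 23 semitones apart, with D#5 the higher.

23 semitones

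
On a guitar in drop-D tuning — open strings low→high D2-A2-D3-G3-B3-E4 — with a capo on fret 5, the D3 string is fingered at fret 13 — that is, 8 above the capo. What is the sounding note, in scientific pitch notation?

D#4

The capo raises the open D3 by 5 semitones to G3; fretting 8 more gives D3 + 5 + 8 = D3 + 13 semitones = D#4.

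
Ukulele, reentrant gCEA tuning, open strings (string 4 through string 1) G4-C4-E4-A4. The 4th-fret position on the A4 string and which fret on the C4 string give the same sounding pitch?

Fret 4 on A4 is MIDI 69 + 4 = 73 (C#5). On the C4 string (open MIDI 60), that pitch is 73 − 60 = fret 13.

13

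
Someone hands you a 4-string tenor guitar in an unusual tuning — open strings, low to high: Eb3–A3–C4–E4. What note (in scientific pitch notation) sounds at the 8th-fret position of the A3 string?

Each fret is one semitone, so A3 + 8 = F4.

F4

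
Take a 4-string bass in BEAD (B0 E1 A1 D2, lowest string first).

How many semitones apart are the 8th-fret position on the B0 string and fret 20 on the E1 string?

17 semitones

B0 at fret 8 → G1 (MIDI 31); E1 at fret 20 → C3 (MIDI 48).
31 − 48 = -17, so the two pitches are 17 semitones apart, with C3 the higher.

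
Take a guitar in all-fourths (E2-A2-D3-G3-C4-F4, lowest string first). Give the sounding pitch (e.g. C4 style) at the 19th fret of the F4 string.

Each fret is one semitone, so F4 + 19 = C6.

C6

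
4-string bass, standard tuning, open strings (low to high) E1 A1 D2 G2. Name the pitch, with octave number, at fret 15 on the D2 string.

F3

The open D2 string plus 15 semitones: D–D#–E–F–…–D#–E–F.
The walk passes from B into C once, so the octave number goes from 2 to 3.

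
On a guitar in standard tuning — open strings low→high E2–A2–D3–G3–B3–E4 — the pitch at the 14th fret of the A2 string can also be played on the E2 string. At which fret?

A2 at fret 14 is A2 + 14 semitones = B3.
The open E2 string is 5 semitones below the open A2, so the same pitch on the E2 string lies at fret 14 + 5 = 19.

19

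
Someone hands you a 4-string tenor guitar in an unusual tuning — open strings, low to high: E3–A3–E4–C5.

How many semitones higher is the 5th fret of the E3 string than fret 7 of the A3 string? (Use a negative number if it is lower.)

E3 at fret 5 → A3 (MIDI 57); A3 at fret 7 → E4 (MIDI 64).
57 − 64 = -7, so the two pitches are 7 semitones apart.

-7 semitones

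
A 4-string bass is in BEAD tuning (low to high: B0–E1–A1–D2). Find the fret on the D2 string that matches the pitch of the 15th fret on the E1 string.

E1 at fret 15 is E1 + 15 semitones = G2.
The open D2 string is 10 semitones above the open E1, so the same pitch on the D2 string lies at fret 15 − 10 = 5.

5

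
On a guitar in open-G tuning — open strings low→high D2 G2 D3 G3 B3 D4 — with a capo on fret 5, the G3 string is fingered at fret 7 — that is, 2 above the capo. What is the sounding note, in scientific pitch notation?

D4

The capo raises the open G3 by 5 semitones to C4; fretting 2 more gives G3 + 5 + 2 = G3 + 7 semitones = D4.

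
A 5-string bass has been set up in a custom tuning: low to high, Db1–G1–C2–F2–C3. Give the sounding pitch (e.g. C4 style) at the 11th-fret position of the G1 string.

The open G1 string plus 11 semitones: G–Ab–A–Bb–…–E–F–Gb.
The walk passes from B into C once, so the octave number goes from 1 to 2.

Gb2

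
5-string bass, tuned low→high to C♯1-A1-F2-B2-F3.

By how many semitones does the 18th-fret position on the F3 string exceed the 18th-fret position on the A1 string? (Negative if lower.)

F3 at fret 18 → B4 (MIDI 71); A1 at fret 18 → D♯3 (MIDI 51).
71 − 51 = 20, so the two pitches are 20 semitones apart.

20 semitones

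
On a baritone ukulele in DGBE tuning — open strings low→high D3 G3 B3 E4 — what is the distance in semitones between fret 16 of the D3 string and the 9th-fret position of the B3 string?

D3 at fret 16 → F#4 (MIDI 66); B3 at fret 9 → G#4 (MIDI 68).
66 − 68 = -2, so the two pitches are 2 semitones apart, with G#4 the higher.

2 semitones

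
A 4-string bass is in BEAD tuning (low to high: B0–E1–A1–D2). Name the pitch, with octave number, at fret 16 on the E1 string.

G#2

The open E1 string plus 16 semitones: E–F–F#–G–…–F#–G–G#.
The walk passes from B into C once, so the octave number goes from 1 to 2.
(Equivalently spelled Ab2.)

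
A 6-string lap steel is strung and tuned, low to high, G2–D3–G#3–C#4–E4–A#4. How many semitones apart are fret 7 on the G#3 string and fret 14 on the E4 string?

G#3 at fret 7 → D#4 (MIDI 63); E4 at fret 14 → F#5 (MIDI 78).
63 − 78 = -15, so the two pitches are 15 semitones apart, with F#5 the higher.

15 semitones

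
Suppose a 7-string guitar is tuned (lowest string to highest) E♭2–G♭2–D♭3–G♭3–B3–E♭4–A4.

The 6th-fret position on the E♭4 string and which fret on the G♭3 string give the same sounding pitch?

15

E♭4 at fret 6 is E♭4 + 6 semitones = A4.
The open G♭3 string is 9 semitones below the open E♭4, so the same pitch on the G♭3 string lies at fret 6 + 9 = 15.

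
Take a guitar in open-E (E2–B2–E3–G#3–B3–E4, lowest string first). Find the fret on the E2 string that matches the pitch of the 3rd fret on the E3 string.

E3 at fret 3 is E3 + 3 semitones = G3.
The open E2 string is 12 semitones below the open E3, so the same pitch on the E2 string lies at fret 3 + 12 = 15.

15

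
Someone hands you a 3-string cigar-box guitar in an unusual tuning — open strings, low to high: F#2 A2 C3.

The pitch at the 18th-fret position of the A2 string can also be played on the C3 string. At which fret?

A2 at fret 18 is A2 + 18 semitones = D#4.
The open C3 string is 3 semitones above the open A2, so the same pitch on the C3 string lies at fret 18 − 3 = 15.

15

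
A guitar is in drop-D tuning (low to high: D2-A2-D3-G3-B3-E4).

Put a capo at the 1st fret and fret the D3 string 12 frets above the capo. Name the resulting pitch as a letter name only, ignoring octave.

D♯

The capo raises the open D3 by 1 semitone to D♯3; fretting 12 more gives D3 + 1 + 12 = D3 + 13 semitones, landing on D♯.
(Also written E♭.)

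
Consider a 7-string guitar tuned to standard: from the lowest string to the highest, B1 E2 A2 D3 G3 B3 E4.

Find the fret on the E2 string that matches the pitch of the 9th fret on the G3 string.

G3 at fret 9 is G3 + 9 semitones = E4.
The open E2 string is 15 semitones below the open G3, so the same pitch on the E2 string lies at fret 9 + 15 = 24.

24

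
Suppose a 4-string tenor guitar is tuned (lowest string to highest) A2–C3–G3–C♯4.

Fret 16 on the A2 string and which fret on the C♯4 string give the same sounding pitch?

0

A2 at fret 16 is A2 + 16 semitones = C♯4.
The open C♯4 string is 16 semitones above the open A2, so the same pitch on the C♯4 string lies at fret 16 − 16 = 0.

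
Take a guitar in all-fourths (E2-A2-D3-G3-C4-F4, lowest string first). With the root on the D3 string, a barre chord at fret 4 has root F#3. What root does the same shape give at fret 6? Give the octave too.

Moving from fret 4 to fret 6 shifts the root by 2 semitones.
F#3 up 2 semitones is G#3.

G#3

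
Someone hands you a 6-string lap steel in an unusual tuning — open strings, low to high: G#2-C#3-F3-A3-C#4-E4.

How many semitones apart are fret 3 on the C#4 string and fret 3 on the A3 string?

4 semitones

C#4 at fret 3 → E4 (MIDI 64); A3 at fret 3 → C4 (MIDI 60).
64 − 60 = 4, so the two pitches are 4 semitones apart, with E4 the higher.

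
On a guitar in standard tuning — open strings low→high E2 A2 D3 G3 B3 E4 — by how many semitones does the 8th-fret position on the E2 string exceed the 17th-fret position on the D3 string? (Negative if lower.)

E2 at fret 8 → C3 (MIDI 48); D3 at fret 17 → G4 (MIDI 67).
48 − 67 = -19, so the two pitches are 19 semitones apart.

-19 semitones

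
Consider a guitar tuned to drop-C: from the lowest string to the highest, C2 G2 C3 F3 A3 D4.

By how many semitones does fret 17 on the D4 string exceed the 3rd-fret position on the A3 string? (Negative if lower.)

D4 at fret 17 → G5 (MIDI 79); A3 at fret 3 → C4 (MIDI 60).
79 − 60 = 19, so the two pitches are 19 semitones apart.

19 semitones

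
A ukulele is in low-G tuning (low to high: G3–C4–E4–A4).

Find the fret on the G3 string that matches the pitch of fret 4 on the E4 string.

Fret 4 on E4 is MIDI 64 + 4 = 68 (G#4). On the G3 string (open MIDI 55), that pitch is 68 − 55 = fret 13.

13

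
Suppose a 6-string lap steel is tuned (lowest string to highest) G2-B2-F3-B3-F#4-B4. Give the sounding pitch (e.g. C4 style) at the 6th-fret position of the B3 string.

F4

The open B3 string plus 6 semitones: B–C–C#–D–D#–E–F.
The walk passes from B into C once, so the octave number goes from 3 to 4.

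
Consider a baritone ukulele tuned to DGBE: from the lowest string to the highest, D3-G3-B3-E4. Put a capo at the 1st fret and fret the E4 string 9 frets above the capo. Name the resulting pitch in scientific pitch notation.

D5

The capo raises the open E4 by 1 semitone to F4; fretting 9 more gives E4 + 1 + 9 = E4 + 10 semitones = D5.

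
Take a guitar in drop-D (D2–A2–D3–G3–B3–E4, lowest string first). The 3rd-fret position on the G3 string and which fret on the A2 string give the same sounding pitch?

13

G3 at fret 3 is G3 + 3 semitones = A#3.
The open A2 string is 10 semitones below the open G3, so the same pitch on the A2 string lies at fret 3 + 10 = 13.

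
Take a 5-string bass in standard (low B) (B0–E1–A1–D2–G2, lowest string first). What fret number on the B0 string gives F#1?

F#1 is 7 semitones above the open B0 (B–C–C#–D–D#–E–F–F#), so it sits at fret 7.

7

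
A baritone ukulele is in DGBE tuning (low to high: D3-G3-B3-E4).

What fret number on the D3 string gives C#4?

11

C#4 is 11 semitones above the open D3 (D–D#–E–F–…–B–C–C#), so it sits at fret 11.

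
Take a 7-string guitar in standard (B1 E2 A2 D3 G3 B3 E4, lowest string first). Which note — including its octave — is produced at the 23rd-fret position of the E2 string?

E2 is MIDI 40. Adding 23 gives 63, which is D#4.

D#4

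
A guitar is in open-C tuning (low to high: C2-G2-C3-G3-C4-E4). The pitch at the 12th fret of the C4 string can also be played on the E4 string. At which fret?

C4 at fret 12 is C4 + 12 semitones = C5.
The open E4 string is 4 semitones above the open C4, so the same pitch on the E4 string lies at fret 12 − 4 = 8.

8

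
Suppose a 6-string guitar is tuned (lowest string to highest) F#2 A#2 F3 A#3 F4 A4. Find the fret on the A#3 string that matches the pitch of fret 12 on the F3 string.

7

F3 at fret 12 is F3 + 12 semitones = F4.
The open A#3 string is 5 semitones above the open F3, so the same pitch on the A#3 string lies at fret 12 − 5 = 7.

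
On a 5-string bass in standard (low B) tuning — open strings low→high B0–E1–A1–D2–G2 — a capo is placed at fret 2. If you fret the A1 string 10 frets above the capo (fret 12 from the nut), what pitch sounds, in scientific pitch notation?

A2

The capo raises the open A1 by 2 semitones to B1; fretting 10 more gives A1 + 2 + 10 = A1 + 12 semitones = A2.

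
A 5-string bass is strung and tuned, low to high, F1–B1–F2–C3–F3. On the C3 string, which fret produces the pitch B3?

11

B3 is 11 semitones above the open C3 (C–C#–D–D#–…–A–A#–B), so it sits at fret 11.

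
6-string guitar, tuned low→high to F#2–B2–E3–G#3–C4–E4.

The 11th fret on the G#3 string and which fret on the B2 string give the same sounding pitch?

G#3 at fret 11 is G#3 + 11 semitones = G4.
The open B2 string is 9 semitones below the open G#3, so the same pitch on the B2 string lies at fret 11 + 9 = 20.

20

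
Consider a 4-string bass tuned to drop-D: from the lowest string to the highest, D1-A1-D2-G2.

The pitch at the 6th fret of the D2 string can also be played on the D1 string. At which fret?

Fret 6 on D2 is MIDI 38 + 6 = 44 (G♯2). On the D1 string (open MIDI 26), that pitch is 44 − 26 = fret 18.

18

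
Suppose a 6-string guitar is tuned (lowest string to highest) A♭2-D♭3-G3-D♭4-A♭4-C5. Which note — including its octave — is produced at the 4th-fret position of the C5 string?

E5

C5 is MIDI 72. Adding 4 gives 76, which is E5.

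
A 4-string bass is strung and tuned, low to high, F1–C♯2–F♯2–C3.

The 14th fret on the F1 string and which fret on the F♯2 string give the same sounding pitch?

F1 at fret 14 is F1 + 14 semitones = G2.
The open F♯2 string is 13 semitones above the open F1, so the same pitch on the F♯2 string lies at fret 14 − 13 = 1.

1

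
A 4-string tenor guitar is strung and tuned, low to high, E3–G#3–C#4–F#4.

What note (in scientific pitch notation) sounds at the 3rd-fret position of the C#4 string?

E4

Each fret is one semitone, so C#4 + 3 = E4.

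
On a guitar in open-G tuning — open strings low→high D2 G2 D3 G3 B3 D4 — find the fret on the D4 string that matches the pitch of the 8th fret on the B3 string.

B3 at fret 8 is B3 + 8 semitones = G4.
The open D4 string is 3 semitones above the open B3, so the same pitch on the D4 string lies at fret 8 − 3 = 5.

5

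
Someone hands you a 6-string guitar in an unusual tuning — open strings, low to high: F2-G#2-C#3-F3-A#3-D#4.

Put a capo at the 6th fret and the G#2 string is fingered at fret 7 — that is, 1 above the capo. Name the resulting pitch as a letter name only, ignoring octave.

D#

The capo raises the open G#2 by 6 semitones to D3; fretting 1 more gives G#2 + 6 + 1 = G#2 + 7 semitones, landing on D#.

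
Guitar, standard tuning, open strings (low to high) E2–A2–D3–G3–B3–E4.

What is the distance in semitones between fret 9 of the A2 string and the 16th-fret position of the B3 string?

A2 at fret 9 → F#3 (MIDI 54); B3 at fret 16 → D#5 (MIDI 75).
54 − 75 = -21, so the two pitches are 21 semitones apart, with D#5 the higher.

21 semitones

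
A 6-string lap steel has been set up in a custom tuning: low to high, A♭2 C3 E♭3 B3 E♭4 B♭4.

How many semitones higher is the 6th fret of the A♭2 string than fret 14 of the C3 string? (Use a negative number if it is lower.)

-12 semitones

A♭2 at fret 6 → D3 (MIDI 50); C3 at fret 14 → D4 (MIDI 62).
50 − 62 = -12, so the two pitches are 12 semitones apart.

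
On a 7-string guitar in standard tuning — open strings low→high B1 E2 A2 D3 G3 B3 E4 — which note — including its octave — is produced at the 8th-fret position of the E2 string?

Each fret is one semitone, so E2 + 8 = C3.

C3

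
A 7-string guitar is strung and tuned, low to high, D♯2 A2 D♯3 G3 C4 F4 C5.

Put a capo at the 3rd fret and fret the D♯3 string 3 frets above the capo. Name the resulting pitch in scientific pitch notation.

A3

The capo raises the open D♯3 by 3 semitones to F♯3; fretting 3 more gives D♯3 + 3 + 3 = D♯3 + 6 semitones = A3.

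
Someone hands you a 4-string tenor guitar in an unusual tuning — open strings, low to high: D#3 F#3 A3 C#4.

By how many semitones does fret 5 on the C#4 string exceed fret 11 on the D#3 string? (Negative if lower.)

C#4 at fret 5 → F#4 (MIDI 66); D#3 at fret 11 → D4 (MIDI 62).
66 − 62 = 4, so the two pitches are 4 semitones apart.

4 semitones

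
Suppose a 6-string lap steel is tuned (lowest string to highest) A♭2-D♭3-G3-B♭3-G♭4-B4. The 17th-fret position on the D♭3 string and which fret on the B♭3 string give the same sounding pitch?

D♭3 at fret 17 is D♭3 + 17 semitones = G♭4.
The open B♭3 string is 9 semitones above the open D♭3, so the same pitch on the B♭3 string lies at fret 17 − 9 = 8.

8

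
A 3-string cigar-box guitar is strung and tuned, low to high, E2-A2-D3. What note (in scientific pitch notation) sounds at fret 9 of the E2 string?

The open E2 string plus 9 semitones: E–F–F#–G–G#–A–A#–B–C–C#.
The walk passes from B into C once, so the octave number goes from 2 to 3.

C#3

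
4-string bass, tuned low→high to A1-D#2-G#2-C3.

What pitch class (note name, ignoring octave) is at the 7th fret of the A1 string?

A1 is MIDI 33. Adding 7 gives 40; 40 mod 12 = 4, i.e. E.

E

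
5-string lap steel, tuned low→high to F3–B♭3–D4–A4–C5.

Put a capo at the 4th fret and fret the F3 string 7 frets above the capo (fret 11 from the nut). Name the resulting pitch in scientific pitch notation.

E4

The capo raises the open F3 by 4 semitones to A3; fretting 7 more gives F3 + 4 + 7 = F3 + 11 semitones = E4.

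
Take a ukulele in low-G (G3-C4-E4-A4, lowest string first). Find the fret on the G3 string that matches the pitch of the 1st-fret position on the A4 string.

A4 at fret 1 is A4 + 1 semitone = A♯4.
The open G3 string is 14 semitones below the open A4, so the same pitch on the G3 string lies at fret 1 + 14 = 15.

15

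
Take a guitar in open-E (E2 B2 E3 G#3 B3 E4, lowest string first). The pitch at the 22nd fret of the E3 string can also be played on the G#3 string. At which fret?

Fret 22 on E3 is MIDI 52 + 22 = 74 (D5). On the G#3 string (open MIDI 56), that pitch is 74 − 56 = fret 18.

18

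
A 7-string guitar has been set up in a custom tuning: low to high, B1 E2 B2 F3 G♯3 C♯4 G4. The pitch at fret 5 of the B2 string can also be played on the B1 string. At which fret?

17

Fret 5 on B2 is MIDI 47 + 5 = 52 (E3). On the B1 string (open MIDI 35), that pitch is 52 − 35 = fret 17.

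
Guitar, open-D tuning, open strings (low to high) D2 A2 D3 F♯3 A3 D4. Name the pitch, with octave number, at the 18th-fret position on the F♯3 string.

C5

Each fret is one semitone, so F♯3 + 18 = C5.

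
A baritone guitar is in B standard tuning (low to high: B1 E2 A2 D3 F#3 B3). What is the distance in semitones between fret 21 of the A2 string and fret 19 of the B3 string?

A2 at fret 21 → F#4 (MIDI 66); B3 at fret 19 → F#5 (MIDI 78).
66 − 78 = -12, so the two pitches are 12 semitones apart, with F#5 the higher.

12 semitones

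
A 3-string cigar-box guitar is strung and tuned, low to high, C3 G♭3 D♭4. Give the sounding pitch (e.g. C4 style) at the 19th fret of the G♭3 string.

The open G♭3 string plus 19 semitones: Gb–G–Ab–A–…–B–C–Db.
The walk passes from B into C 2 times, so the octave number goes from 3 to 5.
(Equivalently spelled C♯5.)

D♭5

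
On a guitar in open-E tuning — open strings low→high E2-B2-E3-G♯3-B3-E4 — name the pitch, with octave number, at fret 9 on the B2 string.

G♯3

The open B2 string plus 9 semitones: B–C–C#–D–D#–E–F–F#–G–G#.
The walk passes from B into C once, so the octave number goes from 2 to 3.
(Equivalently spelled A♭3.)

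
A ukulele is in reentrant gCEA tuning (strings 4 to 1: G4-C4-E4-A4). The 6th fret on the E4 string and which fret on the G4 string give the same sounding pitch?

3

E4 at fret 6 is E4 + 6 semitones = A#4.
The open G4 string is 3 semitones above the open E4, so the same pitch on the G4 string lies at fret 6 − 3 = 3.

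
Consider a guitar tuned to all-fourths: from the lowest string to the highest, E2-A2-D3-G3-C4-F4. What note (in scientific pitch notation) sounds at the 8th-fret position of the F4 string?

The open F4 string plus 8 semitones: F–F#–G–G#–A–A#–B–C–C#.
The walk passes from B into C once, so the octave number goes from 4 to 5.
(Equivalently spelled Db5.)

C#5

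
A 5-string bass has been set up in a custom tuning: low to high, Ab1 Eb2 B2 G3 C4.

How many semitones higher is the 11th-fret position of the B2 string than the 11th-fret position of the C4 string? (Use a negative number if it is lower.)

B2 at fret 11 → Bb3 (MIDI 58); C4 at fret 11 → B4 (MIDI 71).
58 − 71 = -13, so the two pitches are 13 semitones apart.

-13 semitones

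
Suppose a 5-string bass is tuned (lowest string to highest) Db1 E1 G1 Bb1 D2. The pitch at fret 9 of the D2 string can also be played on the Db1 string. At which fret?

D2 at fret 9 is D2 + 9 semitones = B2.
The open Db1 string is 13 semitones below the open D2, so the same pitch on the Db1 string lies at fret 9 + 13 = 22.

22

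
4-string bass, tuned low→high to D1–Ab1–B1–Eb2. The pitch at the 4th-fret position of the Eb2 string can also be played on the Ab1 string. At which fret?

Eb2 at fret 4 is Eb2 + 4 semitones = G2.
The open Ab1 string is 7 semitones below the open Eb2, so the same pitch on the Ab1 string lies at fret 4 + 7 = 11.

11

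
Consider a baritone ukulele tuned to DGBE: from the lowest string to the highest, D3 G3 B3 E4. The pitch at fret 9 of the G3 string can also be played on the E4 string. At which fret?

Fret 9 on G3 is MIDI 55 + 9 = 64 (E4). On the E4 string (open MIDI 64), that pitch is 64 − 64 = fret 0.

0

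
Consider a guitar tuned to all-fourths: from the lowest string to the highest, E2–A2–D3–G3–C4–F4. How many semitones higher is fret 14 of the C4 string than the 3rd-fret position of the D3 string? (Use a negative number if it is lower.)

C4 at fret 14 → D5 (MIDI 74); D3 at fret 3 → F3 (MIDI 53).
74 − 53 = 21, so the two pitches are 21 semitones apart.

21 semitones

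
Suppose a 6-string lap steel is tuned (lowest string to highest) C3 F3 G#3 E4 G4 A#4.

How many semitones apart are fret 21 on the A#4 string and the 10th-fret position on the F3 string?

28 semitones

A#4 at fret 21 → G6 (MIDI 91); F3 at fret 10 → D#4 (MIDI 63).
91 − 63 = 28, so the two pitches are 28 semitones apart, with G6 the higher.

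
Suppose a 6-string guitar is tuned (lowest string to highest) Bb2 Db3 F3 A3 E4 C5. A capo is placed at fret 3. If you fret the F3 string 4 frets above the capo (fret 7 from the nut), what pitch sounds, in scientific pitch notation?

The capo raises the open F3 by 3 semitones to Ab3; fretting 4 more gives F3 + 3 + 4 = F3 + 7 semitones = C4.

C4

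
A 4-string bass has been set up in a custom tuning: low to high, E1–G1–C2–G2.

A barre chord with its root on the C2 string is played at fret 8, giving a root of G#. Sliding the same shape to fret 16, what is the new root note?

Moving from fret 8 to fret 16 shifts the root by 8 semitones.
G# up 8 semitones is E.

E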